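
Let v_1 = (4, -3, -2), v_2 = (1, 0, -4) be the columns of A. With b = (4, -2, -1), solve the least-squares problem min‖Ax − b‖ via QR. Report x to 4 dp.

q_1 = v_1/‖v_1‖ = (4, -3, -2)/5.3852 = (0.7428, -0.5571, -0.3714).
r_{12} = q_1·v_2 = 2.2283.
u_2 = v_2 − 2.2283·q_1 = (-0.6552, 1.2414, -3.1724).
‖u_2‖ = 3.4691, so q_2 = (-0.1889, 0.3578, -0.9145).
Qᵀb = (4.4567, -0.5566).
Back-substitute: x_2 = -0.5566/3.4691 = -0.1605.
x_1 = (4.4567 − 2.2283·(-0.1605))/5.3852 = 0.8940.

x = (0.8940, -0.1605)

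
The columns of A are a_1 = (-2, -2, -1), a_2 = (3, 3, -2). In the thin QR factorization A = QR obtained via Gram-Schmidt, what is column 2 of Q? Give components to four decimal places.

q_2 = (0.2357, 0.2357, -0.9428)

a_1 = (-2, -2, -1); ‖a_1‖ = 3.0000, so q_1 = (-0.6667, -0.6667, -0.3333).
q_1·a_2 = (-0.6667)·3 + (-0.6667)·3 + (-0.3333)·(-2) = -3.3333.
u_2 = a_2 + 3.3333·q_1 = (0.7778, 0.7778, -3.1111).
‖u_2‖ = 3.2998, so q_2 = (0.2357, 0.2357, -0.9428).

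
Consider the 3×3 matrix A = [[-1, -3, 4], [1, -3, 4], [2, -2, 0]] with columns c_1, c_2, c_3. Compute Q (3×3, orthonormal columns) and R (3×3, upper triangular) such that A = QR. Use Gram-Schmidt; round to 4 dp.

c_1 = (-1, 1, 2); ‖c_1‖ = 2.4495, so q_1 = (-0.4082, 0.4082, 0.8165).
q_1·c_2 = (-0.4082)·(-3) + 0.4082·(-3) + 0.8165·(-2) = -1.6330.
u_2 = c_2 + 1.6330·q_1 = (-3.6667, -2.3333, -0.6667).
‖u_2‖ = 4.3970, so q_2 = (-0.8339, -0.5307, -0.1516).
q_1·c_3 = (-0.4082)·4 + 0.4082·4 + 0.8165·0 = 0.0000; q_2·c_3 = (-0.8339)·4 + (-0.5307)·4 + (-0.1516)·0 = -5.4583.
u_3 = c_3 + 0.0000·q_1 + 5.4583·q_2 = (-0.5517, 1.1034, -0.8276).
‖u_3‖ = 1.4856, so q_3 = (-0.3714, 0.7428, -0.5571).

Q = [[-0.4082, -0.8339, -0.3714], [0.4082, -0.5307, 0.7428], [0.8165, -0.1516, -0.5571]], R = [[2.4495, -1.6330, 0.0000], [0.0000, 4.3970, -5.4583], [0.0000, 0.0000, 1.4856]]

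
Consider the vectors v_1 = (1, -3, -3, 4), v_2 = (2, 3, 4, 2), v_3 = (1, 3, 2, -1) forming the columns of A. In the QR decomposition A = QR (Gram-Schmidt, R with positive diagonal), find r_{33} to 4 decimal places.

r_{33} = 1.1781

e_1 = v_1/‖v_1‖ = (1, -3, -3, 4)/5.9161 = (0.1690, -0.5071, -0.5071, 0.6761).
r_{12} = e_1·v_2 = -1.8593.
u_2 = v_2 + 1.8593·e_1 = (2.3143, 2.0571, 3.0571, 3.2571).
‖u_2‖ = 5.4353, so e_2 = (0.4258, 0.3785, 0.5625, 0.5993).
r_{13} = e_1·v_3 = -3.0426; r_{23} = e_2·v_3 = 2.0869.
u_3 = v_3 + 3.0426·e_1 − 2.0869·e_2 = (0.6257, 0.6673, -0.7166, -0.1934).
r_{33} = ‖u_3‖ = 1.1781.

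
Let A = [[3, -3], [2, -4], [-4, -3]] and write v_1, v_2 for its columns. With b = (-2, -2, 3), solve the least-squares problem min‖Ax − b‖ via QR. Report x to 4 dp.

x = (-0.7523, 0.0364)

v_1 = (3, 2, -4); ‖v_1‖ = 5.3852, so q_1 = (0.5571, 0.3714, -0.7428).
q_1·v_2 = 0.5571·(-3) + 0.3714·(-4) + (-0.7428)·(-3) = -0.9285.
u_2 = v_2 + 0.9285·q_1 = (-2.4828, -3.6552, -3.6897).
‖u_2‖ = 5.7566, so q_2 = (-0.4313, -0.6350, -0.6409).
Qᵀb = (-4.0853, 0.2097).
Back-substitute: x_2 = 0.2097/5.7566 = 0.0364.
x_1 = (-4.0853 + 0.9285·0.0364)/5.3852 = -0.7523.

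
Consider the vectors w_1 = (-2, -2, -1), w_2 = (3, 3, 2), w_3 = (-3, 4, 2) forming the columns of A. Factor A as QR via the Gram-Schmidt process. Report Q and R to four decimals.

e_1 = w_1/‖w_1‖ = (-2, -2, -1)/3.0000 = (-0.6667, -0.6667, -0.3333).
r_{12} = e_1·w_2 = -4.6667.
u_2 = w_2 + 4.6667·e_1 = (-0.1111, -0.1111, 0.4444).
‖u_2‖ = 0.4714, so e_2 = (-0.2357, -0.2357, 0.9428).
r_{13} = e_1·w_3 = -1.3333; r_{23} = e_2·w_3 = 1.6499.
u_3 = w_3 + 1.3333·e_1 − 1.6499·e_2 = (-3.5000, 3.5000, 0.0000).
‖u_3‖ = 4.9497, so e_3 = (-0.7071, 0.7071, 0.0000).

Q = [[-0.6667, -0.2357, -0.7071], [-0.6667, -0.2357, 0.7071], [-0.3333, 0.9428, 0.0000]], R = [[3.0000, -4.6667, -1.3333], [0.0000, 0.4714, 1.6499], [0.0000, 0.0000, 4.9497]]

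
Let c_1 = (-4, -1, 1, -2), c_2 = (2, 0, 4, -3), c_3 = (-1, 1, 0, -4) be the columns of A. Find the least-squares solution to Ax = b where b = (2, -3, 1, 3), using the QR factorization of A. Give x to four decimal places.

x = (0.1284, 0.3827, -1.2356)

c_1 = (-4, -1, 1, -2); ‖c_1‖ = 4.6904, so q_1 = (-0.8528, -0.2132, 0.2132, -0.4264).
q_1·c_2 = (-0.8528)·2 + (-0.2132)·0 + 0.2132·4 + (-0.4264)·(-3) = 0.4264.
u_2 = c_2 − 0.4264·q_1 = (2.3636, 0.0909, 3.9091, -2.8182).
‖u_2‖ = 5.3683, so q_2 = (0.4403, 0.0169, 0.7282, -0.5250).
q_1·c_3 = (-0.8528)·(-1) + (-0.2132)·1 + 0.2132·0 + (-0.4264)·(-4) = 2.3452; q_2·c_3 = 0.4403·(-1) + 0.0169·1 + 0.7282·0 + (-0.5250)·(-4) = 1.6765.
u_3 = c_3 − 2.3452·q_1 − 1.6765·q_2 = (0.2618, 1.4716, -1.7208, -2.1199).
‖u_3‖ = 3.1128, so q_3 = (0.0841, 0.4728, -0.5528, -0.6810).
Qᵀb = (-2.1320, -0.0169, -3.8460).
Back-substitute: x_3 = -3.8460/3.1128 = -1.2356.
x_2 = (-0.0169 − 1.6765·(-1.2356))/5.3683 = 0.3827.
x_1 = (-2.1320 − 0.4264·0.3827 − 2.3452·(-1.2356))/4.6904 = 0.1284.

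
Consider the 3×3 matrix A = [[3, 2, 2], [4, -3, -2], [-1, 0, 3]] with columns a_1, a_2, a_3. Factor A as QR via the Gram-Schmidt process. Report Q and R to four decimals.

a_1 = (3, 4, -1); ‖a_1‖ = 5.0990, so e_1 = (0.5883, 0.7845, -0.1961).
e_1·a_2 = 0.5883·2 + 0.7845·(-3) + (-0.1961)·0 = -1.1767.
u_2 = a_2 + 1.1767·e_1 = (2.6923, -2.0769, -0.2308).
‖u_2‖ = 3.4081, so e_2 = (0.7900, -0.6094, -0.0677).
e_1·a_3 = 0.5883·2 + 0.7845·(-2) + (-0.1961)·3 = -0.9806; e_2·a_3 = 0.7900·2 + (-0.6094)·(-2) + (-0.0677)·3 = 2.5956.
u_3 = a_3 + 0.9806·e_1 − 2.5956·e_2 = (0.5265, 0.3510, 2.9834).
‖u_3‖ = 3.0498, so e_3 = (0.1726, 0.1151, 0.9782).

Q = [[0.5883, 0.7900, 0.1726], [0.7845, -0.6094, 0.1151], [-0.1961, -0.0677, 0.9782]], R = [[5.0990, -1.1767, -0.9806], [0.0000, 3.4081, 2.5956], [0.0000, 0.0000, 3.0498]]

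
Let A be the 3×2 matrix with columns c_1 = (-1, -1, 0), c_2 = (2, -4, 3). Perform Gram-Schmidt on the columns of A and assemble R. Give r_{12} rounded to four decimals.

r_{12} = 1.4142

c_1 = (-1, -1, 0); ‖c_1‖ = 1.4142, so q_1 = (-0.7071, -0.7071, 0.0000).
r_{12} = q_1·c_2 = 1.4142.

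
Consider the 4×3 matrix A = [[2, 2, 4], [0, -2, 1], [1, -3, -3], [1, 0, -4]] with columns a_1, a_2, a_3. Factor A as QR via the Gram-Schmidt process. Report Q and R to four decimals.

a_1 = (2, 0, 1, 1); ‖a_1‖ = 2.4495, so q_1 = (0.8165, 0.0000, 0.4082, 0.4082).
q_1·a_2 = 0.8165·2 + 0.0000·(-2) + 0.4082·(-3) + 0.4082·0 = 0.4082.
u_2 = a_2 − 0.4082·q_1 = (1.6667, -2.0000, -3.1667, -0.1667).
‖u_2‖ = 4.1028, so q_2 = (0.4062, -0.4875, -0.7718, -0.0406).
q_1·a_3 = 0.8165·4 + 0.0000·1 + 0.4082·(-3) + 0.4082·(-4) = 0.4082; q_2·a_3 = 0.4062·4 + (-0.4875)·1 + (-0.7718)·(-3) + (-0.0406)·(-4) = 3.6154.
u_3 = a_3 − 0.4082·q_1 − 3.6154·q_2 = (2.1980, 2.7624, -0.3762, -4.0198).
‖u_3‖ = 5.3631, so q_3 = (0.4098, 0.5151, -0.0702, -0.7495).

Q = [[0.8165, 0.4062, 0.4098], [0.0000, -0.4875, 0.5151], [0.4082, -0.7718, -0.0702], [0.4082, -0.0406, -0.7495]], R = [[2.4495, 0.4082, 0.4082], [0.0000, 4.1028, 3.6154], [0.0000, 0.0000, 5.3631]]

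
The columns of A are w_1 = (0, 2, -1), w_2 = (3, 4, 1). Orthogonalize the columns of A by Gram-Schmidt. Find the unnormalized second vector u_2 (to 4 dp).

w_1 = (0, 2, -1); ‖w_1‖ = 2.2361, so e_1 = (0.0000, 0.8944, -0.4472).
e_1·w_2 = 0.0000·3 + 0.8944·4 + (-0.4472)·1 = 3.1305.
u_2 = w_2 − 3.1305·e_1 = (3.0000, 1.2000, 2.4000).

u_2 = (3.0000, 1.2000, 2.4000)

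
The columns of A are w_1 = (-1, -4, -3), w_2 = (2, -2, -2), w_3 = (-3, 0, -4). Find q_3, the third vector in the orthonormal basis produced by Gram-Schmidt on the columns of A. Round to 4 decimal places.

w_1 = (-1, -4, -3); ‖w_1‖ = 5.0990, so q_1 = (-0.1961, -0.7845, -0.5883).
q_1·w_2 = (-0.1961)·2 + (-0.7845)·(-2) + (-0.5883)·(-2) = 2.3534.
u_2 = w_2 − 2.3534·q_1 = (2.4615, -0.1538, -0.6154).
‖u_2‖ = 2.5420, so q_2 = (0.9684, -0.0605, -0.2421).
q_1·w_3 = (-0.1961)·(-3) + (-0.7845)·0 + (-0.5883)·(-4) = 2.9417; q_2·w_3 = 0.9684·(-3) + (-0.0605)·0 + (-0.2421)·(-4) = -1.9367.
u_3 = w_3 − 2.9417·q_1 + 1.9367·q_2 = (-0.5476, 2.1905, -2.7381).
‖u_3‖ = 3.5490, so q_3 = (-0.1543, 0.6172, -0.7715).

q_3 = (-0.1543, 0.6172, -0.7715)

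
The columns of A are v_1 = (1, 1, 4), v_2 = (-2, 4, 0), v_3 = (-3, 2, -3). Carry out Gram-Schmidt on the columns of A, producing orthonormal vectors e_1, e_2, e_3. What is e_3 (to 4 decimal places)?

e_3 = (-0.8480, -0.4240, 0.3180)

e_1 = v_1/‖v_1‖ = (1, 1, 4)/4.2426 = (0.2357, 0.2357, 0.9428).
r_{12} = e_1·v_2 = 0.4714.
u_2 = v_2 − 0.4714·e_1 = (-2.1111, 3.8889, -0.4444).
‖u_2‖ = 4.4472, so e_2 = (-0.4747, 0.8745, -0.0999).
r_{13} = e_1·v_3 = -3.0641; r_{23} = e_2·v_3 = 3.4728.
u_3 = v_3 + 3.0641·e_1 − 3.4728·e_2 = (-0.6292, -0.3146, 0.2360).
‖u_3‖ = 0.7420, so e_3 = (-0.8480, -0.4240, 0.3180).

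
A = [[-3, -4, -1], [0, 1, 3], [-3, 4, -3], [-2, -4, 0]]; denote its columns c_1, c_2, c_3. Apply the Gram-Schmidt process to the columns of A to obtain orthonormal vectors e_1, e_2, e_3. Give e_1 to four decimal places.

c_1 = (-3, 0, -3, -2); ‖c_1‖ = 4.6904, so e_1 = (-0.6396, 0.0000, -0.6396, -0.4264).

e_1 = (-0.6396, 0.0000, -0.6396, -0.4264)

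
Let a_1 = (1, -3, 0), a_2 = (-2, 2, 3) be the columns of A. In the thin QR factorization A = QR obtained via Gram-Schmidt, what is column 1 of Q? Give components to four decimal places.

e_1 = a_1/‖a_1‖ = (1, -3, 0)/3.1623 = (0.3162, -0.9487, 0.0000).

e_1 = (0.3162, -0.9487, 0.0000)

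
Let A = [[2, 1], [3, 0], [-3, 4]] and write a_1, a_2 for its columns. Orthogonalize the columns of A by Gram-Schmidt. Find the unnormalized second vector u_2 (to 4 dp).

a_1 = (2, 3, -3); ‖a_1‖ = 4.6904, so q_1 = (0.4264, 0.6396, -0.6396).
q_1·a_2 = 0.4264·1 + 0.6396·0 + (-0.6396)·4 = -2.1320.
u_2 = a_2 + 2.1320·q_1 = (1.9091, 1.3636, 2.6364).

u_2 = (1.9091, 1.3636, 2.6364)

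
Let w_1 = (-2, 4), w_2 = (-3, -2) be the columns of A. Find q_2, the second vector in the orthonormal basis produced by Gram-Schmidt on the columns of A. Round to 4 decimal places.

q_2 = (-0.8944, -0.4472)

q_1 = w_1/‖w_1‖ = (-2, 4)/4.4721 = (-0.4472, 0.8944).
r_{12} = q_1·w_2 = -0.4472.
u_2 = w_2 + 0.4472·q_1 = (-3.2000, -1.6000).
‖u_2‖ = 3.5777, so q_2 = (-0.8944, -0.4472).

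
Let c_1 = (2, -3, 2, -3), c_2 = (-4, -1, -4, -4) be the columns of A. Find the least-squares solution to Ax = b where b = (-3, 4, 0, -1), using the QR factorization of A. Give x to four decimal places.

x = (-0.5679, 0.2333)

c_1 = (2, -3, 2, -3); ‖c_1‖ = 5.0990, so e_1 = (0.3922, -0.5883, 0.3922, -0.5883).
e_1·c_2 = 0.3922·(-4) + (-0.5883)·(-1) + 0.3922·(-4) + (-0.5883)·(-4) = -0.1961.
u_2 = c_2 + 0.1961·e_1 = (-3.9231, -1.1154, -3.9231, -4.1154).
‖u_2‖ = 6.9973, so e_2 = (-0.5607, -0.1594, -0.5607, -0.5881).
Qᵀb = (-2.9417, 1.6325).
Back-substitute: x_2 = 1.6325/6.9973 = 0.2333.
x_1 = (-2.9417 + 0.1961·0.2333)/5.0990 = -0.5679.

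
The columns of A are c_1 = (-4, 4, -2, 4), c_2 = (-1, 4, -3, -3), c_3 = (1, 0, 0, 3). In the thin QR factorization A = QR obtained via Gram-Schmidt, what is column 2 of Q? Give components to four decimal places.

q_2 = (0.0138, 0.5231, -0.4405, -0.7295)

c_1 = (-4, 4, -2, 4); ‖c_1‖ = 7.2111, so q_1 = (-0.5547, 0.5547, -0.2774, 0.5547).
q_1·c_2 = (-0.5547)·(-1) + 0.5547·4 + (-0.2774)·(-3) + 0.5547·(-3) = 1.9415.
u_2 = c_2 − 1.9415·q_1 = (0.0769, 2.9231, -2.4615, -4.0769).
‖u_2‖ = 5.5884, so q_2 = (0.0138, 0.5231, -0.4405, -0.7295).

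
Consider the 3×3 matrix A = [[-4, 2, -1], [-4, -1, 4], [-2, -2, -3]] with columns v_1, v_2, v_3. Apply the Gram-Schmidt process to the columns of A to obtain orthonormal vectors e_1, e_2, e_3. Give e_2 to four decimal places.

v_1 = (-4, -4, -2); ‖v_1‖ = 6.0000, so e_1 = (-0.6667, -0.6667, -0.3333).
e_1·v_2 = (-0.6667)·2 + (-0.6667)·(-1) + (-0.3333)·(-2) = 0.0000.
u_2 = v_2 + 0.0000·e_1 = (2.0000, -1.0000, -2.0000).
‖u_2‖ = 3.0000, so e_2 = (0.6667, -0.3333, -0.6667).

e_2 = (0.6667, -0.3333, -0.6667)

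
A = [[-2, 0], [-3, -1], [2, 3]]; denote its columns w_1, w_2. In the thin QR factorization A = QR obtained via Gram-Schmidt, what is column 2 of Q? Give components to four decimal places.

e_1 = w_1/‖w_1‖ = (-2, -3, 2)/4.1231 = (-0.4851, -0.7276, 0.4851).
r_{12} = e_1·w_2 = 2.1828.
u_2 = w_2 − 2.1828·e_1 = (1.0588, 0.5882, 1.9412).
‖u_2‖ = 2.2881, so e_2 = (0.4628, 0.2571, 0.8484).

e_2 = (0.4628, 0.2571, 0.8484)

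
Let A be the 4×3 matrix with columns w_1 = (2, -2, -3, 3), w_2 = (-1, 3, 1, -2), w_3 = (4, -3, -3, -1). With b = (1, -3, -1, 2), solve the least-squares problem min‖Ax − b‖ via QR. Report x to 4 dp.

w_1 = (2, -2, -3, 3); ‖w_1‖ = 5.0990, so e_1 = (0.3922, -0.3922, -0.5883, 0.5883).
e_1·w_2 = 0.3922·(-1) + (-0.3922)·3 + (-0.5883)·1 + 0.5883·(-2) = -3.3340.
u_2 = w_2 + 3.3340·e_1 = (0.3077, 1.6923, -0.9615, -0.0385).
‖u_2‖ = 1.9709, so e_2 = (0.1561, 0.8586, -0.4879, -0.0195).
e_1·w_3 = 0.3922·4 + (-0.3922)·(-3) + (-0.5883)·(-3) + 0.5883·(-1) = 3.9223; e_2·w_3 = 0.1561·4 + 0.8586·(-3) + (-0.4879)·(-3) + (-0.0195)·(-1) = -0.4683.
u_3 = w_3 − 3.9223·e_1 + 0.4683·e_2 = (2.5347, -1.0594, -0.9208, -3.3168).
‖u_3‖ = 4.4041, so e_3 = (0.5755, -0.2406, -0.2091, -0.7531).
Qᵀb = (3.3340, -1.9709, 0.0000).
Back-substitute: x_3 = 0.0000/4.4041 = 0.0000.
x_2 = (-1.9709 + 0.4683·0.0000)/1.9709 = -1.0000.
x_1 = (3.3340 + 3.3340·(-1.0000) − 3.9223·0.0000)/5.0990 = 0.0000.

x = (0.0000, -1.0000, 0.0000)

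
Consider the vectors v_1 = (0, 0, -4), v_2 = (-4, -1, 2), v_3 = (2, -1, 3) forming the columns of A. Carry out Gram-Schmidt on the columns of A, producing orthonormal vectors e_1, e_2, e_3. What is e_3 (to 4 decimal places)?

e_1 = v_1/‖v_1‖ = (0, 0, -4)/4.0000 = (0.0000, 0.0000, -1.0000).
r_{12} = e_1·v_2 = -2.0000.
u_2 = v_2 + 2.0000·e_1 = (-4.0000, -1.0000, 0.0000).
‖u_2‖ = 4.1231, so e_2 = (-0.9701, -0.2425, 0.0000).
r_{13} = e_1·v_3 = -3.0000; r_{23} = e_2·v_3 = -1.6977.
u_3 = v_3 + 3.0000·e_1 + 1.6977·e_2 = (0.3529, -1.4118, 0.0000).
‖u_3‖ = 1.4552, so e_3 = (0.2425, -0.9701, 0.0000).

e_3 = (0.2425, -0.9701, 0.0000)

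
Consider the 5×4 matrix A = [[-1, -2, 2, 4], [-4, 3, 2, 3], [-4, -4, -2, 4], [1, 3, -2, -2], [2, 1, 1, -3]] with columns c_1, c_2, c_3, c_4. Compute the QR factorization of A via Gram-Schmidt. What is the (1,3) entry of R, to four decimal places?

e_1 = c_1/‖c_1‖ = (-1, -4, -4, 1, 2)/6.1644 = (-0.1622, -0.6489, -0.6489, 0.1622, 0.3244).
r_{13} = e_1·c_3 = -0.3244.

r_{13} = -0.3244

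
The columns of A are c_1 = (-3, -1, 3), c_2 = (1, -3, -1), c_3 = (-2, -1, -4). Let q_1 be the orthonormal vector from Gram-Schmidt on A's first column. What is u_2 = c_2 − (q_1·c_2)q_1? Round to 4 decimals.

c_1 = (-3, -1, 3); ‖c_1‖ = 4.3589, so q_1 = (-0.6882, -0.2294, 0.6882).
q_1·c_2 = (-0.6882)·1 + (-0.2294)·(-3) + 0.6882·(-1) = -0.6882.
u_2 = c_2 + 0.6882·q_1 = (0.5263, -3.1579, -0.5263).

u_2 = (0.5263, -3.1579, -0.5263)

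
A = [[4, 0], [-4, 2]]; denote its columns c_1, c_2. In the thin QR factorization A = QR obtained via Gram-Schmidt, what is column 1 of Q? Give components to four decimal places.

c_1 = (4, -4); ‖c_1‖ = 5.6569, so e_1 = (0.7071, -0.7071).

e_1 = (0.7071, -0.7071)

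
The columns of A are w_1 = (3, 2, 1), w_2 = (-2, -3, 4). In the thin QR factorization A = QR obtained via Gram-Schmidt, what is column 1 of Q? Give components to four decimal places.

w_1 = (3, 2, 1); ‖w_1‖ = 3.7417, so q_1 = (0.8018, 0.5345, 0.2673).

q_1 = (0.8018, 0.5345, 0.2673)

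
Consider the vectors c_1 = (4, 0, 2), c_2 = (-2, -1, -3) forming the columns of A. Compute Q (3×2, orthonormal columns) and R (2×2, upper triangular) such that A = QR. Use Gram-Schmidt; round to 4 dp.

Q = [[0.8944, 0.3904], [0.0000, -0.4880], [0.4472, -0.7807]], R = [[4.4721, -3.1305], [0.0000, 2.0494]]

c_1 = (4, 0, 2); ‖c_1‖ = 4.4721, so e_1 = (0.8944, 0.0000, 0.4472).
e_1·c_2 = 0.8944·(-2) + 0.0000·(-1) + 0.4472·(-3) = -3.1305.
u_2 = c_2 + 3.1305·e_1 = (0.8000, -1.0000, -1.6000).
‖u_2‖ = 2.0494, so e_2 = (0.3904, -0.4880, -0.7807).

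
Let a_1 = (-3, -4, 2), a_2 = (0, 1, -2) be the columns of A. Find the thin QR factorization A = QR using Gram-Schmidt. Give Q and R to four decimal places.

Q = [[-0.5571, -0.4952], [-0.7428, -0.0619], [0.3714, -0.8666]], R = [[5.3852, -1.4856], [0.0000, 1.6713]]

a_1 = (-3, -4, 2); ‖a_1‖ = 5.3852, so e_1 = (-0.5571, -0.7428, 0.3714).
e_1·a_2 = (-0.5571)·0 + (-0.7428)·1 + 0.3714·(-2) = -1.4856.
u_2 = a_2 + 1.4856·e_1 = (-0.8276, -0.1034, -1.4483).
‖u_2‖ = 1.6713, so e_2 = (-0.4952, -0.0619, -0.8666).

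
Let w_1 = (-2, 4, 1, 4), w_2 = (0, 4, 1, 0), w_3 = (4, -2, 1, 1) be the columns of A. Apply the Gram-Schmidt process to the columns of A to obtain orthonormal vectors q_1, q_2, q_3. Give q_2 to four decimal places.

w_1 = (-2, 4, 1, 4); ‖w_1‖ = 6.0828, so q_1 = (-0.3288, 0.6576, 0.1644, 0.6576).
q_1·w_2 = (-0.3288)·0 + 0.6576·4 + 0.1644·1 + 0.6576·0 = 2.7948.
u_2 = w_2 − 2.7948·q_1 = (0.9189, 2.1622, 0.5405, -1.8378).
‖u_2‖ = 3.0314, so q_2 = (0.3031, 0.7133, 0.1783, -0.6063).

q_2 = (0.3031, 0.7133, 0.1783, -0.6063)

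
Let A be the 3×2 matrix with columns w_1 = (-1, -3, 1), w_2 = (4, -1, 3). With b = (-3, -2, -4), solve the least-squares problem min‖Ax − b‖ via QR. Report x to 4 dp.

w_1 = (-1, -3, 1); ‖w_1‖ = 3.3166, so q_1 = (-0.3015, -0.9045, 0.3015).
q_1·w_2 = (-0.3015)·4 + (-0.9045)·(-1) + 0.3015·3 = 0.6030.
u_2 = w_2 − 0.6030·q_1 = (4.1818, -0.4545, 2.8182).
‖u_2‖ = 5.0632, so q_2 = (0.8259, -0.0898, 0.5566).
Qᵀb = (1.5076, -4.5246).
Back-substitute: x_2 = -4.5246/5.0632 = -0.8936.
x_1 = (1.5076 − 0.6030·(-0.8936))/3.3166 = 0.6170.

x = (0.6170, -0.8936)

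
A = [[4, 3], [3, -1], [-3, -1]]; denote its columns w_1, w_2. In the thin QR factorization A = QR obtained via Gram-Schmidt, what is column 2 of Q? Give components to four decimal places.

w_1 = (4, 3, -3); ‖w_1‖ = 5.8310, so e_1 = (0.6860, 0.5145, -0.5145).
e_1·w_2 = 0.6860·3 + 0.5145·(-1) + (-0.5145)·(-1) = 2.0580.
u_2 = w_2 − 2.0580·e_1 = (1.5882, -2.0588, 0.0588).
‖u_2‖ = 2.6009, so e_2 = (0.6106, -0.7916, 0.0226).

e_2 = (0.6106, -0.7916, 0.0226)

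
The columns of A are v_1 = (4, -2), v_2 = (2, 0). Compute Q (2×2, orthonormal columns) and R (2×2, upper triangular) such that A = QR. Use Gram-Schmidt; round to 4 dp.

v_1 = (4, -2); ‖v_1‖ = 4.4721, so e_1 = (0.8944, -0.4472).
e_1·v_2 = 0.8944·2 + (-0.4472)·0 = 1.7889.
u_2 = v_2 − 1.7889·e_1 = (0.4000, 0.8000).
‖u_2‖ = 0.8944, so e_2 = (0.4472, 0.8944).

Q = [[0.8944, 0.4472], [-0.4472, 0.8944]], R = [[4.4721, 1.7889], [0.0000, 0.8944]]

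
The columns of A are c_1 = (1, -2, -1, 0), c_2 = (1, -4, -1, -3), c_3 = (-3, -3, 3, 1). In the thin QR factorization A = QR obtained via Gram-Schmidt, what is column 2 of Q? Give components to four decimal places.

e_2 = (-0.2074, -0.2074, 0.2074, -0.9333)

e_1 = c_1/‖c_1‖ = (1, -2, -1, 0)/2.4495 = (0.4082, -0.8165, -0.4082, 0.0000).
r_{12} = e_1·c_2 = 4.0825.
u_2 = c_2 − 4.0825·e_1 = (-0.6667, -0.6667, 0.6667, -3.0000).
‖u_2‖ = 3.2146, so e_2 = (-0.2074, -0.2074, 0.2074, -0.9333).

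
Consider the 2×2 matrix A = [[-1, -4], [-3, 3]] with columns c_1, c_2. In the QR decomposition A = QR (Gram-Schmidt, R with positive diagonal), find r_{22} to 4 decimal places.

q_1 = c_1/‖c_1‖ = (-1, -3)/3.1623 = (-0.3162, -0.9487).
r_{12} = q_1·c_2 = -1.5811.
u_2 = c_2 + 1.5811·q_1 = (-4.5000, 1.5000).
r_{22} = ‖u_2‖ = 4.7434.

r_{22} = 4.7434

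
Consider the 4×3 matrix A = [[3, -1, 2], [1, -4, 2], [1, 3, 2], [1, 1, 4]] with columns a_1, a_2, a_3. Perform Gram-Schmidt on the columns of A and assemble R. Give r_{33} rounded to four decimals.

a_1 = (3, 1, 1, 1); ‖a_1‖ = 3.4641, so e_1 = (0.8660, 0.2887, 0.2887, 0.2887).
e_1·a_2 = 0.8660·(-1) + 0.2887·(-4) + 0.2887·3 + 0.2887·1 = -0.8660.
u_2 = a_2 + 0.8660·e_1 = (-0.2500, -3.7500, 3.2500, 1.2500).
‖u_2‖ = 5.1235, so e_2 = (-0.0488, -0.7319, 0.6343, 0.2440).
e_1·a_3 = 0.8660·2 + 0.2887·2 + 0.2887·2 + 0.2887·4 = 4.0415; e_2·a_3 = (-0.0488)·2 + (-0.7319)·2 + 0.6343·2 + 0.2440·4 = 0.6831.
u_3 = a_3 − 4.0415·e_1 − 0.6831·e_2 = (-1.4667, 1.3333, 0.4000, 2.6667).
r_{33} = ‖u_3‖ = 3.3466.

r_{33} = 3.3466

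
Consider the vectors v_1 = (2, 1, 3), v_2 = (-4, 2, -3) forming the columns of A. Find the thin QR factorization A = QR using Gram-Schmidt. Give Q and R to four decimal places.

e_1 = v_1/‖v_1‖ = (2, 1, 3)/3.7417 = (0.5345, 0.2673, 0.8018).
r_{12} = e_1·v_2 = -4.0089.
u_2 = v_2 + 4.0089·e_1 = (-1.8571, 3.0714, 0.2143).
‖u_2‖ = 3.5956, so e_2 = (-0.5165, 0.8542, 0.0596).

Q = [[0.5345, -0.5165], [0.2673, 0.8542], [0.8018, 0.0596]], R = [[3.7417, -4.0089], [0.0000, 3.5956]]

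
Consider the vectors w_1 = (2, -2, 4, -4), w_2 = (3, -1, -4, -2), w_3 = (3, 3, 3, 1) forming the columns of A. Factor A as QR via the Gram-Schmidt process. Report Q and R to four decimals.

w_1 = (2, -2, 4, -4); ‖w_1‖ = 6.3246, so e_1 = (0.3162, -0.3162, 0.6325, -0.6325).
e_1·w_2 = 0.3162·3 + (-0.3162)·(-1) + 0.6325·(-4) + (-0.6325)·(-2) = 0.0000.
u_2 = w_2 + 0.0000·e_1 = (3.0000, -1.0000, -4.0000, -2.0000).
‖u_2‖ = 5.4772, so e_2 = (0.5477, -0.1826, -0.7303, -0.3651).
e_1·w_3 = 0.3162·3 + (-0.3162)·3 + 0.6325·3 + (-0.6325)·1 = 1.2649; e_2·w_3 = 0.5477·3 + (-0.1826)·3 + (-0.7303)·3 + (-0.3651)·1 = -1.4606.
u_3 = w_3 − 1.2649·e_1 + 1.4606·e_2 = (3.4000, 3.1333, 1.1333, 1.2667).
‖u_3‖ = 4.9261, so e_3 = (0.6902, 0.6361, 0.2301, 0.2571).

Q = [[0.3162, 0.5477, 0.6902], [-0.3162, -0.1826, 0.6361], [0.6325, -0.7303, 0.2301], [-0.6325, -0.3651, 0.2571]], R = [[6.3246, 0.0000, 1.2649], [0.0000, 5.4772, -1.4606], [0.0000, 0.0000, 4.9261]]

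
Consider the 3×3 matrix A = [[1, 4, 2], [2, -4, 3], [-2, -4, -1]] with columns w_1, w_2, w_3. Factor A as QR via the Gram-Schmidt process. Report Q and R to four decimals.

w_1 = (1, 2, -2); ‖w_1‖ = 3.0000, so q_1 = (0.3333, 0.6667, -0.6667).
q_1·w_2 = 0.3333·4 + 0.6667·(-4) + (-0.6667)·(-4) = 1.3333.
u_2 = w_2 − 1.3333·q_1 = (3.5556, -4.8889, -3.1111).
‖u_2‖ = 6.7987, so q_2 = (0.5230, -0.7191, -0.4576).
q_1·w_3 = 0.3333·2 + 0.6667·3 + (-0.6667)·(-1) = 3.3333; q_2·w_3 = 0.5230·2 + (-0.7191)·3 + (-0.4576)·(-1) = -0.6537.
u_3 = w_3 − 3.3333·q_1 + 0.6537·q_2 = (1.2308, 0.3077, 0.9231).
‖u_3‖ = 1.5689, so q_3 = (0.7845, 0.1961, 0.5883).

Q = [[0.3333, 0.5230, 0.7845], [0.6667, -0.7191, 0.1961], [-0.6667, -0.4576, 0.5883]], R = [[3.0000, 1.3333, 3.3333], [0.0000, 6.7987, -0.6537], [0.0000, 0.0000, 1.5689]]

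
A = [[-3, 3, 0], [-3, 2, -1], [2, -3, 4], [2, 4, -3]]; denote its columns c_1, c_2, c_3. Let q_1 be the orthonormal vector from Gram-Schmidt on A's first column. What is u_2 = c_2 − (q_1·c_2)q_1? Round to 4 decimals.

u_2 = (1.5000, 0.5000, -2.0000, 5.0000)

c_1 = (-3, -3, 2, 2); ‖c_1‖ = 5.0990, so q_1 = (-0.5883, -0.5883, 0.3922, 0.3922).
q_1·c_2 = (-0.5883)·3 + (-0.5883)·2 + 0.3922·(-3) + 0.3922·4 = -2.5495.
u_2 = c_2 + 2.5495·q_1 = (1.5000, 0.5000, -2.0000, 5.0000).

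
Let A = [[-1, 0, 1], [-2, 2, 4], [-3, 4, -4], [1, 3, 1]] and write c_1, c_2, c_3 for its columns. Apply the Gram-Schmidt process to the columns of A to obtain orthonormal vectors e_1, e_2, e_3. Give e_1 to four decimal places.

e_1 = (-0.2582, -0.5164, -0.7746, 0.2582)

c_1 = (-1, -2, -3, 1); ‖c_1‖ = 3.8730, so e_1 = (-0.2582, -0.5164, -0.7746, 0.2582).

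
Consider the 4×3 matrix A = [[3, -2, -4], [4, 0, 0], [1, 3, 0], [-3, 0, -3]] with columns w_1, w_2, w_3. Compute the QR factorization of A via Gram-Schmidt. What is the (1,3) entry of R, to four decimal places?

r_{13} = -0.5071

w_1 = (3, 4, 1, -3); ‖w_1‖ = 5.9161, so q_1 = (0.5071, 0.6761, 0.1690, -0.5071).
r_{13} = q_1·w_3 = -0.5071.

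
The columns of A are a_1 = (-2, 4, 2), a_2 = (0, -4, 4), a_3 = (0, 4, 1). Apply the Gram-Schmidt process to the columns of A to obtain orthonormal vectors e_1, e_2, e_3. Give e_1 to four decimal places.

e_1 = (-0.4082, 0.8165, 0.4082)

a_1 = (-2, 4, 2); ‖a_1‖ = 4.8990, so e_1 = (-0.4082, 0.8165, 0.4082).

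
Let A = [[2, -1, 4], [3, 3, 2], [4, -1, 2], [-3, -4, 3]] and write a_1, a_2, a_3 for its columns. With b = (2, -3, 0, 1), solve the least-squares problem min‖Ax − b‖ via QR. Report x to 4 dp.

x = (0.0968, -0.6667, -0.1290)

a_1 = (2, 3, 4, -3); ‖a_1‖ = 6.1644, so q_1 = (0.3244, 0.4867, 0.6489, -0.4867).
q_1·a_2 = 0.3244·(-1) + 0.4867·3 + 0.6489·(-1) + (-0.4867)·(-4) = 2.4333.
u_2 = a_2 − 2.4333·q_1 = (-1.7895, 1.8158, -2.5789, -2.8158).
‖u_2‖ = 4.5912, so q_2 = (-0.3898, 0.3955, -0.5617, -0.6133).
q_1·a_3 = 0.3244·4 + 0.4867·2 + 0.6489·2 + (-0.4867)·3 = 2.1089; q_2·a_3 = (-0.3898)·4 + 0.3955·2 + (-0.5617)·2 + (-0.6133)·3 = -3.7314.
u_3 = a_3 − 2.1089·q_1 + 3.7314·q_2 = (1.8614, 2.4494, -1.4644, 1.7378).
‖u_3‖ = 3.8248, so q_3 = (0.4867, 0.6404, -0.3829, 0.4544).
Qᵀb = (-1.2978, -2.5793, -0.4935).
Back-substitute: x_3 = -0.4935/3.8248 = -0.1290.
x_2 = (-2.5793 + 3.7314·(-0.1290))/4.5912 = -0.6667.
x_1 = (-1.2978 − 2.4333·(-0.6667) − 2.1089·(-0.1290))/6.1644 = 0.0968.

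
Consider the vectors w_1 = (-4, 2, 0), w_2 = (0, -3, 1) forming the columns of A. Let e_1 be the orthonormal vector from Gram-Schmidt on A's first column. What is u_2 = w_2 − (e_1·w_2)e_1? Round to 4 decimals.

u_2 = (-1.2000, -2.4000, 1.0000)

w_1 = (-4, 2, 0); ‖w_1‖ = 4.4721, so e_1 = (-0.8944, 0.4472, 0.0000).
e_1·w_2 = (-0.8944)·0 + 0.4472·(-3) + 0.0000·1 = -1.3416.
u_2 = w_2 + 1.3416·e_1 = (-1.2000, -2.4000, 1.0000).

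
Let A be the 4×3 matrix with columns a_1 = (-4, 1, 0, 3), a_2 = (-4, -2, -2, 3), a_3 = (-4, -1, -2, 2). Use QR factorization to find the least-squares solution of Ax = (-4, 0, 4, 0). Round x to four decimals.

x = (1.0952, -0.2381, -0.3333)

e_1 = a_1/‖a_1‖ = (-4, 1, 0, 3)/5.0990 = (-0.7845, 0.1961, 0.0000, 0.5883).
r_{12} = e_1·a_2 = 4.5107.
u_2 = a_2 − 4.5107·e_1 = (-0.4615, -2.8846, -2.0000, 0.3462).
‖u_2‖ = 3.5572, so e_2 = (-0.1297, -0.8109, -0.5622, 0.0973).
r_{13} = e_1·a_3 = 4.1184; r_{23} = e_2·a_3 = 2.6490.
u_3 = a_3 − 4.1184·e_1 − 2.6490·e_2 = (-0.4255, 0.3404, -0.5106, -0.6809).
‖u_3‖ = 1.0106, so e_3 = (-0.4211, 0.3369, -0.5053, -0.6737).
Qᵀb = (3.1379, -1.7300, -0.3369).
Back-substitute: x_3 = -0.3369/1.0106 = -0.3333.
x_2 = (-1.7300 − 2.6490·(-0.3333))/3.5572 = -0.2381.
x_1 = (3.1379 − 4.5107·(-0.2381) − 4.1184·(-0.3333))/5.0990 = 1.0952.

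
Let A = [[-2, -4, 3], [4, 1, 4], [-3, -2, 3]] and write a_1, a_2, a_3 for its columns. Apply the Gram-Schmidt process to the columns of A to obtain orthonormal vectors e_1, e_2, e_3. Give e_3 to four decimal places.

a_1 = (-2, 4, -3); ‖a_1‖ = 5.3852, so e_1 = (-0.3714, 0.7428, -0.5571).
e_1·a_2 = (-0.3714)·(-4) + 0.7428·1 + (-0.5571)·(-2) = 3.3425.
u_2 = a_2 − 3.3425·e_1 = (-2.7586, -1.4828, -0.1379).
‖u_2‖ = 3.1349, so e_2 = (-0.8800, -0.4730, -0.0440).
e_1·a_3 = (-0.3714)·3 + 0.7428·4 + (-0.5571)·3 = 0.1857; e_2·a_3 = (-0.8800)·3 + (-0.4730)·4 + (-0.0440)·3 = -4.6638.
u_3 = a_3 − 0.1857·e_1 + 4.6638·e_2 = (-1.0351, 1.6561, 2.8982).
‖u_3‖ = 3.4949, so e_3 = (-0.2962, 0.4739, 0.8293).

e_3 = (-0.2962, 0.4739, 0.8293)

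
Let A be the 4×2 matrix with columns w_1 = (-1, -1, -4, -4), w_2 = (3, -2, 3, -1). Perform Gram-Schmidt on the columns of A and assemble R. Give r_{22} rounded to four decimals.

r_{22} = 4.5407

w_1 = (-1, -1, -4, -4); ‖w_1‖ = 5.8310, so e_1 = (-0.1715, -0.1715, -0.6860, -0.6860).
e_1·w_2 = (-0.1715)·3 + (-0.1715)·(-2) + (-0.6860)·3 + (-0.6860)·(-1) = -1.5435.
u_2 = w_2 + 1.5435·e_1 = (2.7353, -2.2647, 1.9412, -2.0588).
r_{22} = ‖u_2‖ = 4.5407.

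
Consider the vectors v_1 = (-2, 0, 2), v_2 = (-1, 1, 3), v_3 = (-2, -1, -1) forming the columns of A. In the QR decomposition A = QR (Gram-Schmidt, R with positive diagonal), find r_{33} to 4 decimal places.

v_1 = (-2, 0, 2); ‖v_1‖ = 2.8284, so e_1 = (-0.7071, 0.0000, 0.7071).
e_1·v_2 = (-0.7071)·(-1) + 0.0000·1 + 0.7071·3 = 2.8284.
u_2 = v_2 − 2.8284·e_1 = (1.0000, 1.0000, 1.0000).
‖u_2‖ = 1.7321, so e_2 = (0.5774, 0.5774, 0.5774).
e_1·v_3 = (-0.7071)·(-2) + 0.0000·(-1) + 0.7071·(-1) = 0.7071; e_2·v_3 = 0.5774·(-2) + 0.5774·(-1) + 0.5774·(-1) = -2.3094.
u_3 = v_3 − 0.7071·e_1 + 2.3094·e_2 = (-0.1667, 0.3333, -0.1667).
r_{33} = ‖u_3‖ = 0.4082.

r_{33} = 0.4082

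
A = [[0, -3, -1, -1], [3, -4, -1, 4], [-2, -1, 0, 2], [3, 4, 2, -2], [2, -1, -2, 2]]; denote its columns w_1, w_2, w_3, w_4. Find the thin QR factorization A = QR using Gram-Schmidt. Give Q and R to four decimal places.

w_1 = (0, 3, -2, 3, 2); ‖w_1‖ = 5.0990, so e_1 = (0.0000, 0.5883, -0.3922, 0.5883, 0.3922).
e_1·w_2 = 0.0000·(-3) + 0.5883·(-4) + (-0.3922)·(-1) + 0.5883·4 + 0.3922·(-1) = 0.0000.
u_2 = w_2 + 0.0000·e_1 = (-3.0000, -4.0000, -1.0000, 4.0000, -1.0000).
‖u_2‖ = 6.5574, so e_2 = (-0.4575, -0.6100, -0.1525, 0.6100, -0.1525).
e_1·w_3 = 0.0000·(-1) + 0.5883·(-1) + (-0.3922)·0 + 0.5883·2 + 0.3922·(-2) = -0.1961; e_2·w_3 = (-0.4575)·(-1) + (-0.6100)·(-1) + (-0.1525)·0 + 0.6100·2 + (-0.1525)·(-2) = 2.5925.
u_3 = w_3 + 0.1961·e_1 − 2.5925·e_2 = (0.1860, 0.6968, 0.3184, 0.5340, -1.5277).
‖u_3‖ = 1.8002, so e_3 = (0.1033, 0.3871, 0.1769, 0.2966, -0.8487).
e_1·w_4 = 0.0000·(-1) + 0.5883·4 + (-0.3922)·2 + 0.5883·(-2) + 0.3922·2 = 1.1767; e_2·w_4 = (-0.4575)·(-1) + (-0.6100)·4 + (-0.1525)·2 + 0.6100·(-2) + (-0.1525)·2 = -3.8125; e_3·w_4 = 0.1033·(-1) + 0.3871·4 + 0.1769·2 + 0.2966·(-2) + (-0.8487)·2 = -0.4919.
u_4 = w_4 − 1.1767·e_1 + 3.8125·e_2 + 0.4919·e_3 = (-2.6933, 1.1725, 1.9672, -0.2208, 0.5396).
‖u_4‖ = 3.5831, so e_4 = (-0.7517, 0.3272, 0.5490, -0.0616, 0.1506).

Q = [[0.0000, -0.4575, 0.1033, -0.7517], [0.5883, -0.6100, 0.3871, 0.3272], [-0.3922, -0.1525, 0.1769, 0.5490], [0.5883, 0.6100, 0.2966, -0.0616], [0.3922, -0.1525, -0.8487, 0.1506]], R = [[5.0990, 0.0000, -0.1961, 1.1767], [0.0000, 6.5574, 2.5925, -3.8125], [0.0000, 0.0000, 1.8002, -0.4919], [0.0000, 0.0000, 0.0000, 3.5831]]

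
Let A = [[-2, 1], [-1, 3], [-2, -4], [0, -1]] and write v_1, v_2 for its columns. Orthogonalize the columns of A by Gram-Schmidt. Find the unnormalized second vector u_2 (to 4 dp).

e_1 = v_1/‖v_1‖ = (-2, -1, -2, 0)/3.0000 = (-0.6667, -0.3333, -0.6667, 0.0000).
r_{12} = e_1·v_2 = 1.0000.
u_2 = v_2 − 1.0000·e_1 = (1.6667, 3.3333, -3.3333, -1.0000).

u_2 = (1.6667, 3.3333, -3.3333, -1.0000)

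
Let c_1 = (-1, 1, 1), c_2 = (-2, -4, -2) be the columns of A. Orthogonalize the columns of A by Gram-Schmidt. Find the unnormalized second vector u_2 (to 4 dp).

u_2 = (-3.3333, -2.6667, -0.6667)

c_1 = (-1, 1, 1); ‖c_1‖ = 1.7321, so e_1 = (-0.5774, 0.5774, 0.5774).
e_1·c_2 = (-0.5774)·(-2) + 0.5774·(-4) + 0.5774·(-2) = -2.3094.
u_2 = c_2 + 2.3094·e_1 = (-3.3333, -2.6667, -0.6667).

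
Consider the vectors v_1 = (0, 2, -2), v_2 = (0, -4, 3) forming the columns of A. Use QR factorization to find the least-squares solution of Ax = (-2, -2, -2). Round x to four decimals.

v_1 = (0, 2, -2); ‖v_1‖ = 2.8284, so e_1 = (0.0000, 0.7071, -0.7071).
e_1·v_2 = 0.0000·0 + 0.7071·(-4) + (-0.7071)·3 = -4.9497.
u_2 = v_2 + 4.9497·e_1 = (0.0000, -0.5000, -0.5000).
‖u_2‖ = 0.7071, so e_2 = (0.0000, -0.7071, -0.7071).
Qᵀb = (0.0000, 2.8284).
Back-substitute: x_2 = 2.8284/0.7071 = 4.0000.
x_1 = (0.0000 + 4.9497·4.0000)/2.8284 = 7.0000.

x = (7.0000, 4.0000)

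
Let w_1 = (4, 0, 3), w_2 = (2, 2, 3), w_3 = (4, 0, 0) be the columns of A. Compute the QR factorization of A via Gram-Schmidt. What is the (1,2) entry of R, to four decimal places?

w_1 = (4, 0, 3); ‖w_1‖ = 5.0000, so e_1 = (0.8000, 0.0000, 0.6000).
r_{12} = e_1·w_2 = 3.4000.

r_{12} = 3.4000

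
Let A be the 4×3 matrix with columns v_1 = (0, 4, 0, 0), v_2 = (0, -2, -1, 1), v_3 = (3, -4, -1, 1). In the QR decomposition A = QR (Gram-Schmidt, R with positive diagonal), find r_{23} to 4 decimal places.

e_1 = v_1/‖v_1‖ = (0, 4, 0, 0)/4.0000 = (0.0000, 1.0000, 0.0000, 0.0000).
r_{12} = e_1·v_2 = -2.0000.
u_2 = v_2 + 2.0000·e_1 = (0.0000, 0.0000, -1.0000, 1.0000).
‖u_2‖ = 1.4142, so e_2 = (0.0000, 0.0000, -0.7071, 0.7071).
r_{23} = e_2·v_3 = 1.4142.

r_{23} = 1.4142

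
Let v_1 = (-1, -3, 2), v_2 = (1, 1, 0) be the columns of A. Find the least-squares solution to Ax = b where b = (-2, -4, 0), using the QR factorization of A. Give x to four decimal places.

v_1 = (-1, -3, 2); ‖v_1‖ = 3.7417, so e_1 = (-0.2673, -0.8018, 0.5345).
e_1·v_2 = (-0.2673)·1 + (-0.8018)·1 + 0.5345·0 = -1.0690.
u_2 = v_2 + 1.0690·e_1 = (0.7143, 0.1429, 0.5714).
‖u_2‖ = 0.9258, so e_2 = (0.7715, 0.1543, 0.6172).
Qᵀb = (3.7417, -2.1602).
Back-substitute: x_2 = -2.1602/0.9258 = -2.3333.
x_1 = (3.7417 + 1.0690·(-2.3333))/3.7417 = 0.3333.

x = (0.3333, -2.3333)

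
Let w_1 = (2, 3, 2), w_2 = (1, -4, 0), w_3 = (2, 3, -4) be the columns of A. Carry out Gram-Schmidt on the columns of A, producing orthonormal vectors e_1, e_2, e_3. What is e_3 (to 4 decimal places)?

e_3 = (0.5819, 0.1455, -0.8001)

w_1 = (2, 3, 2); ‖w_1‖ = 4.1231, so e_1 = (0.4851, 0.7276, 0.4851).
e_1·w_2 = 0.4851·1 + 0.7276·(-4) + 0.4851·0 = -2.4254.
u_2 = w_2 + 2.4254·e_1 = (2.1765, -2.2353, 1.1765).
‖u_2‖ = 3.3343, so e_2 = (0.6527, -0.6704, 0.3528).
e_1·w_3 = 0.4851·2 + 0.7276·3 + 0.4851·(-4) = 1.2127; e_2·w_3 = 0.6527·2 + (-0.6704)·3 + 0.3528·(-4) = -2.1170.
u_3 = w_3 − 1.2127·e_1 + 2.1170·e_2 = (2.7937, 0.6984, -3.8413).
‖u_3‖ = 4.8008, so e_3 = (0.5819, 0.1455, -0.8001).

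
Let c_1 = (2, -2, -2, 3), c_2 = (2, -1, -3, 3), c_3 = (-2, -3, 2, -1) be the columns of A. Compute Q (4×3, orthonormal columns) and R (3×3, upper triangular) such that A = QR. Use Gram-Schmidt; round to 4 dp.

c_1 = (2, -2, -2, 3); ‖c_1‖ = 4.5826, so q_1 = (0.4364, -0.4364, -0.4364, 0.6547).
q_1·c_2 = 0.4364·2 + (-0.4364)·(-1) + (-0.4364)·(-3) + 0.6547·3 = 4.5826.
u_2 = c_2 − 4.5826·q_1 = (0.0000, 1.0000, -1.0000, 0.0000).
‖u_2‖ = 1.4142, so q_2 = (0.0000, 0.7071, -0.7071, 0.0000).
q_1·c_3 = 0.4364·(-2) + (-0.4364)·(-3) + (-0.4364)·2 + 0.6547·(-1) = -1.0911; q_2·c_3 = (0.0000)·(-2) + 0.7071·(-3) + (-0.7071)·2 + (0.0000)·(-1) = -3.5355.
u_3 = c_3 + 1.0911·q_1 + 3.5355·q_2 = (-1.5238, -0.9762, -0.9762, -0.2857).
‖u_3‖ = 2.0759, so q_3 = (-0.7340, -0.4702, -0.4702, -0.1376).

Q = [[0.4364, 0.0000, -0.7340], [-0.4364, 0.7071, -0.4702], [-0.4364, -0.7071, -0.4702], [0.6547, 0.0000, -0.1376]], R = [[4.5826, 4.5826, -1.0911], [0.0000, 1.4142, -3.5355], [0.0000, 0.0000, 2.0759]]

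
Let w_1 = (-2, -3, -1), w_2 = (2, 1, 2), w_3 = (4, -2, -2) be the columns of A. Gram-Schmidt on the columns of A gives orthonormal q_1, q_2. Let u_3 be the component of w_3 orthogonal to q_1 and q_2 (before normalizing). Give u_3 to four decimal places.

w_1 = (-2, -3, -1); ‖w_1‖ = 3.7417, so q_1 = (-0.5345, -0.8018, -0.2673).
q_1·w_2 = (-0.5345)·2 + (-0.8018)·1 + (-0.2673)·2 = -2.4054.
u_2 = w_2 + 2.4054·q_1 = (0.7143, -0.9286, 1.3571).
‖u_2‖ = 1.7928, so q_2 = (0.3984, -0.5179, 0.7570).
q_1·w_3 = (-0.5345)·4 + (-0.8018)·(-2) + (-0.2673)·(-2) = 0.0000; q_2·w_3 = 0.3984·4 + (-0.5179)·(-2) + 0.7570·(-2) = 1.1155.
u_3 = w_3 + 0.0000·q_1 − 1.1155·q_2 = (3.5556, -1.4222, -2.8444).

u_3 = (3.5556, -1.4222, -2.8444)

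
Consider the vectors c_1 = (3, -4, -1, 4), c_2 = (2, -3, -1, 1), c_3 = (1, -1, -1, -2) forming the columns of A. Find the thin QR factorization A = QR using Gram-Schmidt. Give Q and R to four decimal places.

e_1 = c_1/‖c_1‖ = (3, -4, -1, 4)/6.4807 = (0.4629, -0.6172, -0.1543, 0.6172).
r_{12} = e_1·c_2 = 3.5490.
u_2 = c_2 − 3.5490·e_1 = (0.3571, -0.8095, -0.4524, -1.1905).
‖u_2‖ = 1.5507, so e_2 = (0.2303, -0.5220, -0.2917, -0.7677).
r_{13} = e_1·c_3 = 0.0000; r_{23} = e_2·c_3 = 2.5794.
u_3 = c_3 + 0.0000·e_1 − 2.5794·e_2 = (0.4059, 0.3465, -0.2475, -0.0198).
‖u_3‖ = 0.5887, so e_3 = (0.6896, 0.5887, -0.4205, -0.0336).

Q = [[0.4629, 0.2303, 0.6896], [-0.6172, -0.5220, 0.5887], [-0.1543, -0.2917, -0.4205], [0.6172, -0.7677, -0.0336]], R = [[6.4807, 3.5490, 0.0000], [0.0000, 1.5507, 2.5794], [0.0000, 0.0000, 0.5887]]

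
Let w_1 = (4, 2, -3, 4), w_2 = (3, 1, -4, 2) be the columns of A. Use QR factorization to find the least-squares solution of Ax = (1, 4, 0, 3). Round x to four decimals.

w_1 = (4, 2, -3, 4); ‖w_1‖ = 6.7082, so e_1 = (0.5963, 0.2981, -0.4472, 0.5963).
e_1·w_2 = 0.5963·3 + 0.2981·1 + (-0.4472)·(-4) + 0.5963·2 = 5.0684.
u_2 = w_2 − 5.0684·e_1 = (-0.0222, -0.5111, -1.7333, -1.0222).
‖u_2‖ = 2.0763, so e_2 = (-0.0107, -0.2462, -0.8348, -0.4923).
Qᵀb = (3.5777, -2.4723).
Back-substitute: x_2 = -2.4723/2.0763 = -1.1907.
x_1 = (3.5777 − 5.0684·(-1.1907))/6.7082 = 1.4330.

x = (1.4330, -1.1907)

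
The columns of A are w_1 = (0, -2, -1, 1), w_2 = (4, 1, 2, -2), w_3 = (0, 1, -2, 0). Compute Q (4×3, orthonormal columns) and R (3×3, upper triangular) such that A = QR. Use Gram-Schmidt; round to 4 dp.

Q = [[0.0000, 0.9177, 0.2969], [-0.8165, -0.2294, 0.3958], [-0.4082, 0.2294, -0.8658], [0.4082, -0.2294, -0.0742]], R = [[2.4495, -2.4495, 0.0000], [0.0000, 4.3589, -0.6882], [0.0000, 0.0000, 2.1275]]

e_1 = w_1/‖w_1‖ = (0, -2, -1, 1)/2.4495 = (0.0000, -0.8165, -0.4082, 0.4082).
r_{12} = e_1·w_2 = -2.4495.
u_2 = w_2 + 2.4495·e_1 = (4.0000, -1.0000, 1.0000, -1.0000).
‖u_2‖ = 4.3589, so e_2 = (0.9177, -0.2294, 0.2294, -0.2294).
r_{13} = e_1·w_3 = 0.0000; r_{23} = e_2·w_3 = -0.6882.
u_3 = w_3 + 0.0000·e_1 + 0.6882·e_2 = (0.6316, 0.8421, -1.8421, -0.1579).
‖u_3‖ = 2.1275, so e_3 = (0.2969, 0.3958, -0.8658, -0.0742).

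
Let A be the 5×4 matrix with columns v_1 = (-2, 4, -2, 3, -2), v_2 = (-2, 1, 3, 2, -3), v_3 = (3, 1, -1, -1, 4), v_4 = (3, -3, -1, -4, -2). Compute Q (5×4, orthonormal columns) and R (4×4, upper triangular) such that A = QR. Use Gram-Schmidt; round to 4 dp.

q_1 = v_1/‖v_1‖ = (-2, 4, -2, 3, -2)/6.0828 = (-0.3288, 0.6576, -0.3288, 0.4932, -0.3288).
r_{12} = q_1·v_2 = 2.3016.
u_2 = v_2 − 2.3016·q_1 = (-1.2432, -0.5135, 3.7568, 0.8649, -2.2432).
‖u_2‖ = 4.6586, so q_2 = (-0.2669, -0.1102, 0.8064, 0.1856, -0.4815).
r_{13} = q_1·v_3 = -1.8084; r_{23} = q_2·v_3 = -3.8290.
u_3 = v_3 + 1.8084·q_1 + 3.8290·q_2 = (1.3836, 1.7671, 1.4932, 0.6027, 1.5616).
‖u_3‖ = 3.1731, so q_3 = (0.4360, 0.5569, 0.4706, 0.1900, 0.4922).
r_{14} = q_1·v_4 = -3.9456; r_{24} = q_2·v_4 = -1.0559; r_{34} = q_3·v_4 = -2.5773.
u_4 = v_4 + 3.9456·q_1 + 1.0559·q_2 + 2.5773·q_3 = (2.5447, 0.9135, -0.2330, -1.3685, -2.5373).
‖u_4‖ = 3.9592, so q_4 = (0.6427, 0.2307, -0.0589, -0.3456, -0.6409).

Q = [[-0.3288, -0.2669, 0.4360, 0.6427], [0.6576, -0.1102, 0.5569, 0.2307], [-0.3288, 0.8064, 0.4706, -0.0589], [0.4932, 0.1856, 0.1900, -0.3456], [-0.3288, -0.4815, 0.4922, -0.6409]], R = [[6.0828, 2.3016, -1.8084, -3.9456], [0.0000, 4.6586, -3.8290, -1.0559], [0.0000, 0.0000, 3.1731, -2.5773], [0.0000, 0.0000, 0.0000, 3.9592]]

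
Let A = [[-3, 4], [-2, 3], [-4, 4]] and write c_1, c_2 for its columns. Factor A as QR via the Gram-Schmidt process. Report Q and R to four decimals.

Q = [[-0.5571, 0.4526], [-0.3714, 0.6142], [-0.7428, -0.6465]], R = [[5.3852, -6.3136], [0.0000, 1.0667]]

c_1 = (-3, -2, -4); ‖c_1‖ = 5.3852, so q_1 = (-0.5571, -0.3714, -0.7428).
q_1·c_2 = (-0.5571)·4 + (-0.3714)·3 + (-0.7428)·4 = -6.3136.
u_2 = c_2 + 6.3136·q_1 = (0.4828, 0.6552, -0.6897).
‖u_2‖ = 1.0667, so q_2 = (0.4526, 0.6142, -0.6465).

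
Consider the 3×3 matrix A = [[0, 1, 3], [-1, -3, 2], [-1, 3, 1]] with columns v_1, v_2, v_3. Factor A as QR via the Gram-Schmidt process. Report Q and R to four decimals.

v_1 = (0, -1, -1); ‖v_1‖ = 1.4142, so q_1 = (0.0000, -0.7071, -0.7071).
q_1·v_2 = 0.0000·1 + (-0.7071)·(-3) + (-0.7071)·3 = 0.0000.
u_2 = v_2 + 0.0000·q_1 = (1.0000, -3.0000, 3.0000).
‖u_2‖ = 4.3589, so q_2 = (0.2294, -0.6882, 0.6882).
q_1·v_3 = 0.0000·3 + (-0.7071)·2 + (-0.7071)·1 = -2.1213; q_2·v_3 = 0.2294·3 + (-0.6882)·2 + 0.6882·1 = 0.0000.
u_3 = v_3 + 2.1213·q_1 + 0.0000·q_2 = (3.0000, 0.5000, -0.5000).
‖u_3‖ = 3.0822, so q_3 = (0.9733, 0.1622, -0.1622).

Q = [[0.0000, 0.2294, 0.9733], [-0.7071, -0.6882, 0.1622], [-0.7071, 0.6882, -0.1622]], R = [[1.4142, 0.0000, -2.1213], [0.0000, 4.3589, 0.0000], [0.0000, 0.0000, 3.0822]]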